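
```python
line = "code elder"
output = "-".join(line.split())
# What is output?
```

Trace:
`line = "code elder"` → line = 'code elder'
`output = "-".join(line.split())` → output = 'code-elder'
So output = 'code-elder'

Answer: 'code-elder'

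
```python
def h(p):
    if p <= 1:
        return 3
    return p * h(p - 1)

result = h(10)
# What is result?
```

h(10) = 10 * 9 * 8 * 7 * 6 * 5 * 4 * 3 * 2 * 3 = 10886400

Answer: 10886400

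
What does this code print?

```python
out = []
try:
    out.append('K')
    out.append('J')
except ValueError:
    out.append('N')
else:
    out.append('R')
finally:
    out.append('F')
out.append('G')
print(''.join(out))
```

Execution trace: 'K' (try body) → 'J' (try body, no exception) → 'R' (else) → 'F' (finally) → 'G' (after the try/except). Output: KJRFG

Answer: KJRFG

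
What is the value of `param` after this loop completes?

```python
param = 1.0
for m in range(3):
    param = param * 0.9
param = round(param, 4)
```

Exponential decay: 1.0 * 0.9^3
`param` takes the values: 1.0 → 0.9 → 0.81 → 0.729

Answer: 0.729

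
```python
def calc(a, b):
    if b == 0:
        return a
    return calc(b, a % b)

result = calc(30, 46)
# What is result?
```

calc(30, 46) -> calc(46, 30) -> calc(30, 16) -> calc(16, 14) -> calc(14, 2) -> calc(2, 0) -> 2

Answer: 2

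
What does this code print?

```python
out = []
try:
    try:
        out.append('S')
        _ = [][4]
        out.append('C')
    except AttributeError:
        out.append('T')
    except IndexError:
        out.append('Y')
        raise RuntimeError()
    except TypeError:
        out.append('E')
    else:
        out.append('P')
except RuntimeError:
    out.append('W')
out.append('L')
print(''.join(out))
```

Execution trace: 'S' (try body) → 'Y' (except IndexError) → 'W' (outer except RuntimeError) → 'L' (after the try/except). Output: SYWL

Answer: SYWL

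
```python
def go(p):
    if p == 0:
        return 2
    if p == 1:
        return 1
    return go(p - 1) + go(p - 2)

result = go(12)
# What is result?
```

Build up from base cases: go(0)=2, go(1)=1, go(2)=3, go(3)=4, go(4)=7, go(5)=11, go(6)=18, ..., go(12)=322

Answer: 322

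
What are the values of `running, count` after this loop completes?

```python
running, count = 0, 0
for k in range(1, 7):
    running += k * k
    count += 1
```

Sum of squares and count
`running, count` takes the values: (0, 0) → (1, 0) → (1, 1) → (5, 1) → (5, 2) → (14, 2) → (14, 3) → (30, 3) → (30, 4) → (55, 4) → (55, 5) → (91, 5) → (91, 6)

Answer: 91, 6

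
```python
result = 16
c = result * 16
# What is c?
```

Trace:
`result = 16` → result = 16
`c = result * 16` → c = 256
So c = 256

Answer: 256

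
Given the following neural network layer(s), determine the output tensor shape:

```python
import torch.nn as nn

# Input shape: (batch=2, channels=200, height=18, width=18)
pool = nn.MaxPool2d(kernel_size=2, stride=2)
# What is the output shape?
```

Input: (2, 200, 18, 18) -> Output: (2, 200, 9, 9)

Answer: (2, 200, 9, 9)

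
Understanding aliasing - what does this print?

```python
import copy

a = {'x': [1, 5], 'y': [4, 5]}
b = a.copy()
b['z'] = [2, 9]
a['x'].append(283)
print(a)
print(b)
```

Key concept: shallow copy of dict with mutable values.
Step by step:
`a = {'x': [1, 5], 'y': [4, 5]}` → a = {'x': [1, 5], 'y': [4, 5]}
`b = a.copy()` → b = {'x': [1, 5], 'y': [4, 5]}
`b['z'] = [2, 9]` → b = {'x': [1, 5], 'y': [4, 5], 'z': [2, 9]}
`a['x'].append(283)` → a = {'x': [1, 5, 283], 'y': [4, 5]}; b = {'x': [1, 5, 283], 'y': [4, 5], 'z': [2, 9]}
`print(a)` → prints {'x': [1, 5, 283], 'y': [4, 5]}
`print(b)` → prints {'x': [1, 5, 283], 'y': [4, 5], 'z': [2, 9]}

Answer:
{'x': [1, 5, 283], 'y': [4, 5]}
{'x': [1, 5, 283], 'y': [4, 5], 'z': [2, 9]}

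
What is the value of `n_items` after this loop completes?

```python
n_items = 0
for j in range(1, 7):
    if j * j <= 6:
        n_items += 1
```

Count numbers where j² ≤ 6
`n_items` takes the values: 0 → 1 → 2

Answer: 2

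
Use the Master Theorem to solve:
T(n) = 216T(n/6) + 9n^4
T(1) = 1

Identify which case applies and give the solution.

a=216, b=6, f(n)=9n^4. log_6(216) = 3. Since c=4 > 3 and the regularity condition holds (216(n/6)^4 = (216/6^4)n^4 with 216/6^4 < 1), Case 3 applies: T(n) = Θ(f(n)) = O(n^4).

Answer: O(n^4) - Case 3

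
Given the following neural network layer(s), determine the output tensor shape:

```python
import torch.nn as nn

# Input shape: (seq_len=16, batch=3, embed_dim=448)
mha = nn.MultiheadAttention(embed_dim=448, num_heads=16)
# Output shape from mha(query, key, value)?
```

Input: (16, 3, 448) -> Output: (16, 3, 448)

Answer: (16, 3, 448)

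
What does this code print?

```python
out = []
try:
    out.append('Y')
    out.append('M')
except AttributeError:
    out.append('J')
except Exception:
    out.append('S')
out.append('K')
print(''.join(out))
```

Execution trace: 'Y' (try body) → 'M' (try body, no exception) → 'K' (after the try/except). Output: YMK

Answer: YMK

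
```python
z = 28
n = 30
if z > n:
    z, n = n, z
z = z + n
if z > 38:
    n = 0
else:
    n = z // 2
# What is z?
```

Trace:
`z = 28` → z = 28
`n = 30` → n = 30
`if z > n: ...` → z > n is False → no variable changes
`z = z + n` → z = 58
`if z > 38: ...` → z > 38 is True → n = 0
So z = 58

Answer: 58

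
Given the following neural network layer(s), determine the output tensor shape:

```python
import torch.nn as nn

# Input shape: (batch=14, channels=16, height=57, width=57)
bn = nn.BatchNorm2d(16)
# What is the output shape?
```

Input: (14, 16, 57, 57) -> Output: (14, 16, 57, 57)

Answer: (14, 16, 57, 57)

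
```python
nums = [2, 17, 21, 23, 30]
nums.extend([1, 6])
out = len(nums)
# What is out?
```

Trace:
`nums = [2, 17, 21, 23, 30]` → nums = [2, 17, 21, 23, 30]
`nums.extend([1, 6])` → nums = [2, 17, 21, 23, 30, 1, 6]
`out = len(nums)` → out = 7
So out = 7

Answer: 7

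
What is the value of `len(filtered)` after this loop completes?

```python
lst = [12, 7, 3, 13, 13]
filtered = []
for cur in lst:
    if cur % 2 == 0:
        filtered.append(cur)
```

Count even numbers in [12, 7, 3, 13, 13]
`filtered` takes the values: [] → [12]
So `len(filtered)` = 1

Answer: 1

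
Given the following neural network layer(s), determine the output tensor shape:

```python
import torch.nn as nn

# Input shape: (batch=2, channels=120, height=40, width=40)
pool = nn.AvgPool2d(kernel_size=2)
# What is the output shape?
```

Input: (2, 120, 40, 40) -> Output: (2, 120, 20, 20)

Answer: (2, 120, 20, 20)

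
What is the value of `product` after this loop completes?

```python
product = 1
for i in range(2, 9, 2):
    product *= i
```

Product of even numbers 2 to 8
`product` takes the values: 1 → 2 → 8 → 48 → 384

Answer: 384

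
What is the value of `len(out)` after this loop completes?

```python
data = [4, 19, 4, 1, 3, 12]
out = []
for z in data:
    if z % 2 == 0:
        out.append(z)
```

Count even numbers in [4, 19, 4, 1, 3, 12]
`out` takes the values: [] → [4] → [4, 4] → [4, 4, 12]
So `len(out)` = 3

Answer: 3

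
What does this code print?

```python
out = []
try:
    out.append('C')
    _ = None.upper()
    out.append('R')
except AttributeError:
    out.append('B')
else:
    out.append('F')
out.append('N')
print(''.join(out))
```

Execution trace: 'C' (try body) → 'B' (except AttributeError) → 'N' (after the try/except). Output: CBN

Answer: CBN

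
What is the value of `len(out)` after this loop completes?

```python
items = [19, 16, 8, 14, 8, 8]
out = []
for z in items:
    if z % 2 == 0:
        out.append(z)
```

Count even numbers in [19, 16, 8, 14, 8, 8]
`out` takes the values: [] → [16] → [16, 8] → [16, 8, 14] → [16, 8, 14, 8] → [16, 8, 14, 8, 8]
So `len(out)` = 5

Answer: 5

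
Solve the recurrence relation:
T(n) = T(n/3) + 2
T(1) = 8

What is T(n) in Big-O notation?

Each step divides n by 3 and adds 2. After log_3(n) steps we reach T(1)=8. So T(n) = 2·log_3(n) + 8 = O(log n).

Answer: O(log n)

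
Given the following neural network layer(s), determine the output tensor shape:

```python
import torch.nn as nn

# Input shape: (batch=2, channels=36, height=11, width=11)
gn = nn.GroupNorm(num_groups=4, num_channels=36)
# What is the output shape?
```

Input: (2, 36, 11, 11) -> Output: (2, 36, 11, 11)

Answer: (2, 36, 11, 11)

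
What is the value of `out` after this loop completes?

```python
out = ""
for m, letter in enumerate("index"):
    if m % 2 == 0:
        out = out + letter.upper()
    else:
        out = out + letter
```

Uppercase even positions in 'index'
`out` takes the values: "" → "I" → "In" → "InD" → "InDe" → "InDeX"

Answer: "InDeX"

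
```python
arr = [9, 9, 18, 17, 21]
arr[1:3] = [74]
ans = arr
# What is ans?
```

Trace:
`arr = [9, 9, 18, 17, 21]` → arr = [9, 9, 18, 17, 21]
`arr[1:3] = [74]` → arr = [9, 74, 17, 21]
`ans = arr` → ans = [9, 74, 17, 21]
So ans = [9, 74, 17, 21]

Answer: [9, 74, 17, 21]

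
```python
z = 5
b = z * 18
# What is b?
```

Trace:
`z = 5` → z = 5
`b = z * 18` → b = 90
So b = 90

Answer: 90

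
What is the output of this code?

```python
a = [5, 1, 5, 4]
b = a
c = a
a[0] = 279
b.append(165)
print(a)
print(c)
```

Key concept: multiple aliases.
Step by step:
`a = [5, 1, 5, 4]` → a = [5, 1, 5, 4]
`b = a` → b = [5, 1, 5, 4] (same object as a)
`c = a` → c = [5, 1, 5, 4] (same object as a, b)
`a[0] = 279` → a = [279, 1, 5, 4] (same object as b, c); b = [279, 1, 5, 4] (same object as a, c); c = [279, 1, 5, 4] (same object as a, b)
`b.append(165)` → a = [279, 1, 5, 4, 165] (same object as b, c); b = [279, 1, 5, 4, 165] (same object as a, c); c = [279, 1, 5, 4, 165] (same object as a, b)
`print(a)` → prints [279, 1, 5, 4, 165]
`print(c)` → prints [279, 1, 5, 4, 165]

Answer:
[279, 1, 5, 4, 165]
[279, 1, 5, 4, 165]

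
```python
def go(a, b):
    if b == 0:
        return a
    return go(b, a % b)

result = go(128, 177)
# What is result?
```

go(128, 177) -> go(177, 128) -> go(128, 49) -> go(49, 30) -> go(30, 19) -> go(19, 11) -> go(11, 8) -> go(8, 3) -> go(3, 2) -> go(2, 1) -> go(1, 0) -> 1

Answer: 1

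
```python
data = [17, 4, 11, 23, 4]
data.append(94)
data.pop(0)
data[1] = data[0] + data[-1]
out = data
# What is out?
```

Trace:
`data = [17, 4, 11, 23, 4]` → data = [17, 4, 11, 23, 4]
`data.append(94)` → data = [17, 4, 11, 23, 4, 94]
`data.pop(0)` → data = [4, 11, 23, 4, 94]
`data[1] = data[0] + data[-1]` → data = [4, 98, 23, 4, 94]
`out = data` → out = [4, 98, 23, 4, 94]
So out = [4, 98, 23, 4, 94]

Answer: [4, 98, 23, 4, 94]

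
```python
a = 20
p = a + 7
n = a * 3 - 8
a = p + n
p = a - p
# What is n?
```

Trace:
`a = 20` → a = 20
`p = a + 7` → p = 27
`n = a * 3 - 8` → n = 52
`a = p + n` → a = 79
`p = a - p` → p = 52
So n = 52

Answer: 52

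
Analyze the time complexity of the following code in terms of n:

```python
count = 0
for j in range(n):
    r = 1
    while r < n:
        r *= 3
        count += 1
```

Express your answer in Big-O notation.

Each loop level contributes: n × log n. Multiplying the contributions gives O(n log n).

Answer: O(n log n)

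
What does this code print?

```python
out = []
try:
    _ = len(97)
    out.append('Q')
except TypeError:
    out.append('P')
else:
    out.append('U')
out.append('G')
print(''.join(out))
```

Execution trace: 'P' (except TypeError) → 'G' (after the try/except). Output: PG

Answer: PG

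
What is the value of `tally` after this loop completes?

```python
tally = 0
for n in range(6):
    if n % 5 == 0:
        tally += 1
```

Count numbers divisible by 5 in range(6)
`tally` takes the values: 0 → 1 → 2

Answer: 2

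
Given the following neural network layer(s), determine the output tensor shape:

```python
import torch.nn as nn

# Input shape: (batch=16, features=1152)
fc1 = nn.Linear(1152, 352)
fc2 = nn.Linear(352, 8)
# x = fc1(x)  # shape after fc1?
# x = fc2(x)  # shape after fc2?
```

Input: (16, 1152) -> after fc1: (16, 352) -> Output: (16, 8)

Answer: (16, 8)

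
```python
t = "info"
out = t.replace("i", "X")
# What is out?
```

Trace:
`t = "info"` → t = 'info'
`out = t.replace("i", "X")` → out = 'Xnfo'
So out = 'Xnfo'

Answer: 'Xnfo'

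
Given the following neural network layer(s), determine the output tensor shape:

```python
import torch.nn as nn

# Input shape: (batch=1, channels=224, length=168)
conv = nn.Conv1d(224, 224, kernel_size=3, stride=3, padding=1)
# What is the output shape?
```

Input: (1, 224, 168) -> Output: (1, 224, 56)

Answer: (1, 224, 56)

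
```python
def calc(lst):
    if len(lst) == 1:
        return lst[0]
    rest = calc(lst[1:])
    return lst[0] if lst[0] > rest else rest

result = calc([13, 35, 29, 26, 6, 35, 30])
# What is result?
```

Recursive max over [13, 35, 29, 26, 6, 35, 30] = 35

Answer: 35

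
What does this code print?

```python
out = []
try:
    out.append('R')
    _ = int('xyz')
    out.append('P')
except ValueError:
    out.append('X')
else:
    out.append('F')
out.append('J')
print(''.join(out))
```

Execution trace: 'R' (try body) → 'X' (except ValueError) → 'J' (after the try/except). Output: RXJ

Answer: RXJ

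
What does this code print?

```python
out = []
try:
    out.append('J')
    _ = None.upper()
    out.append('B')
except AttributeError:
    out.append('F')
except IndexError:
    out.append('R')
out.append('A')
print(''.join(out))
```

Execution trace: 'J' (try body) → 'F' (except AttributeError) → 'A' (after the try/except). Output: JFA

Answer: JFA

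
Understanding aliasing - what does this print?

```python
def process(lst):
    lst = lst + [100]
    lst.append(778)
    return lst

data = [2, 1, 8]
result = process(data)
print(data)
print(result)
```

Key concept: rebinding parameter vs mutation.
Step by step:
`data = [2, 1, 8]` → data = [2, 1, 8]
`result = process(data)` → result = [2, 1, 8, 100, 778]
`print(data)` → prints [2, 1, 8]
`print(result)` → prints [2, 1, 8, 100, 778]

Answer:
[2, 1, 8]
[2, 1, 8, 100, 778]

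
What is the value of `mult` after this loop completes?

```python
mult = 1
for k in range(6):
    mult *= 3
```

3^6 = 729
`mult` takes the values: 1 → 3 → 9 → 27 → 81 → 243 → 729

Answer: 729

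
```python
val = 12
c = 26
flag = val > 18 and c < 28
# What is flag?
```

Trace:
`val = 12` → val = 12
`c = 26` → c = 26
`flag = val > 18 and c < 28` → flag = False
So flag = False

Answer: False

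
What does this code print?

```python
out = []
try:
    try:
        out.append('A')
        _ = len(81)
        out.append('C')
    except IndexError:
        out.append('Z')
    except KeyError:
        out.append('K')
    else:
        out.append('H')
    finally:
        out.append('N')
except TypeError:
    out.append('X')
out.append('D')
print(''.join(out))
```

Execution trace: 'A' (try body) → 'N' (finally) → 'X' (outer except TypeError) → 'D' (after the try/except). Output: ANXD

Answer: ANXD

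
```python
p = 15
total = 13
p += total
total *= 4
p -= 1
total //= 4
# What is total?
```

Trace:
`p = 15` → p = 15
`total = 13` → total = 13
`p += total` → p = 28
`total *= 4` → total = 52
`p -= 1` → p = 27
`total //= 4` → total = 13
So total = 13

Answer: 13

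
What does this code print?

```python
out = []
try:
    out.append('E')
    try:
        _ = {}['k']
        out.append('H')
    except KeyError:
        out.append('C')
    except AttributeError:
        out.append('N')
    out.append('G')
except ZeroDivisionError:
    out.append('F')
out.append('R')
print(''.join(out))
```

Execution trace: 'E' (try body) → 'C' (inner except KeyError) → 'G' (try body, no exception) → 'R' (after the try/except). Output: ECGR

Answer: ECGR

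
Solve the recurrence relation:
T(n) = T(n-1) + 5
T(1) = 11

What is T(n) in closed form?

Unrolling: T(n) = T(1) + 5·(n-1) = 11 + 5(n-1) = 5n + 6.

Answer: T(n) = 5n + 6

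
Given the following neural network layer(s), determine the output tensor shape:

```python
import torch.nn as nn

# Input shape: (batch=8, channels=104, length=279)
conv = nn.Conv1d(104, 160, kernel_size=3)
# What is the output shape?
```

Input: (8, 104, 279) -> Output: (8, 160, 277)

Answer: (8, 160, 277)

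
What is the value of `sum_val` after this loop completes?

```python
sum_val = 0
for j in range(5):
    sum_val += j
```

Sum of 0 to 4 = 10
`sum_val` takes the values: 0 → 1 → 3 → 6 → 10

Answer: 10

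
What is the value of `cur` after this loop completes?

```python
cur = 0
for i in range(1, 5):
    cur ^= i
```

XOR of 1 to 4
`cur` takes the values: 0 → 1 → 3 → 0 → 4

Answer: 4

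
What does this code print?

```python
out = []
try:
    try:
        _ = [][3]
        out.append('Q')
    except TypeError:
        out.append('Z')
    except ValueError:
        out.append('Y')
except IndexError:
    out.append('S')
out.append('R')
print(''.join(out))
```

Execution trace: 'S' (outer except IndexError) → 'R' (after the try/except). Output: SR

Answer: SR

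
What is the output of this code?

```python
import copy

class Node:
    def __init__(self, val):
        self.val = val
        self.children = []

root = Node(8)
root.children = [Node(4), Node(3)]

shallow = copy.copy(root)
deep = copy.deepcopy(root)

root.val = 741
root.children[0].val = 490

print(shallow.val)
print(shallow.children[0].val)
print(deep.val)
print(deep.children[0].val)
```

Key concept: deep copy with custom objects.
Step by step:
`root = Node(8)` → root = Node(val=8, children=[])
`root.children = [Node(4), Node(3)]` → root = Node(val=8, children=[Node(val=4, children=[]), Node(val=3, children=[])])
`shallow = copy.copy(root)` → shallow = Node(val=8, children=[Node(val=4, children=[]), Node(val=3, children=[])])
`deep = copy.deepcopy(root)` → deep = Node(val=8, children=[Node(val=4, children=[]), Node(val=3, children=[])])
`root.val = 741` → root = Node(val=741, children=[Node(val=4, children=[]), Node(val=3, children=[])])
`root.children[0].val = 490` → root = Node(val=741, children=[Node(val=490, children=[]), Node(val=3, children=[])]); shallow = Node(val=8, children=[Node(val=490, children=[]), Node(val=3, children=[])])
`print(shallow.val)` → prints 8
`print(shallow.children[0].val)` → prints 490
`print(deep.val)` → prints 8
`print(deep.children[0].val)` → prints 4

Answer:
8
490
8
4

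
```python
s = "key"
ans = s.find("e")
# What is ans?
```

Trace:
`s = "key"` → s = 'key'
`ans = s.find("e")` → ans = 1
So ans = 1

Answer: 1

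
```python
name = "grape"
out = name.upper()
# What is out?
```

Trace:
`name = "grape"` → name = 'grape'
`out = name.upper()` → out = 'GRAPE'
So out = 'GRAPE'

Answer: 'GRAPE'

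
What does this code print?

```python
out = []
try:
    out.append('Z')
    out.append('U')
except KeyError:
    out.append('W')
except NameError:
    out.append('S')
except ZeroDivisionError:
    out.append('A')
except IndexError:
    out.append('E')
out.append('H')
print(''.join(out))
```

Execution trace: 'Z' (try body) → 'U' (try body, no exception) → 'H' (after the try/except). Output: ZUH

Answer: ZUH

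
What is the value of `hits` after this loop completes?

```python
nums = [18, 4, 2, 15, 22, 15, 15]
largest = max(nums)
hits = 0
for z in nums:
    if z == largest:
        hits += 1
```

Count of max value 22 in [18, 4, 2, 15, 22, 15, 15]
`hits` takes the values: 0 → 1

Answer: 1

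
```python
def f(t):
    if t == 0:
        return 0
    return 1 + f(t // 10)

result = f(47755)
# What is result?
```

Count of digits of 47755: 5

Answer: 5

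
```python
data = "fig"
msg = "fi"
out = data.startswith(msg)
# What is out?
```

Trace:
`data = "fig"` → data = 'fig'
`msg = "fi"` → msg = 'fi'
`out = data.startswith(msg)` → out = True
So out = True

Answer: True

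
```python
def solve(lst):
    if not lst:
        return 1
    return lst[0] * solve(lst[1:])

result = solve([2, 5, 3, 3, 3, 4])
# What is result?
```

Product over [2, 5, 3, 3, 3, 4] = 2 * 5 * 3 * 3 * 3 * 4 = 1080

Answer: 1080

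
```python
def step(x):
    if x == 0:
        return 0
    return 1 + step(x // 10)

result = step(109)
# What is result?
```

Count of digits of 109: 3

Answer: 3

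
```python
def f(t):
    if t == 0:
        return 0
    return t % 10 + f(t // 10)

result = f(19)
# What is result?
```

Sum of digits of 19: 9 + 1 = 10

Answer: 10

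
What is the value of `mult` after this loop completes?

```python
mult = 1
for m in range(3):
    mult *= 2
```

2^3 = 8
`mult` takes the values: 1 → 2 → 4 → 8

Answer: 8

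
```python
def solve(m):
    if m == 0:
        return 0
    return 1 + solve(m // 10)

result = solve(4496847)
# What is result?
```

Count of digits of 4496847: 7

Answer: 7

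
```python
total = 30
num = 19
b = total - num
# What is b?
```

Trace:
`total = 30` → total = 30
`num = 19` → num = 19
`b = total - num` → b = 11
So b = 11

Answer: 11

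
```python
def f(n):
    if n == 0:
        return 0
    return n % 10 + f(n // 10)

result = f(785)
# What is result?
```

Sum of digits of 785: 5 + 8 + 7 = 20

Answer: 20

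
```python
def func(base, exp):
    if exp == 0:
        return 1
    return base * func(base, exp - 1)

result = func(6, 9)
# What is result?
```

func(6, 9) = 6 * 6 * 6 * 6 * 6 * 6 * 6 * 6 * 6 = 10077696

Answer: 10077696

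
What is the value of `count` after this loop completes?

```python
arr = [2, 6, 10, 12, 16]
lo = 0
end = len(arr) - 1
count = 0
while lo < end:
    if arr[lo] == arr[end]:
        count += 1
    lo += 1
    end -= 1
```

Count matching pairs from ends
`count` takes the values: 0

Answer: 0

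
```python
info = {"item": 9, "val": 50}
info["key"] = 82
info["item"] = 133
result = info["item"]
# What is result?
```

Trace:
`info = {"item": 9, "val": 50}` → info = {'item': 9, 'val': 50}
`info["key"] = 82` → info = {'item': 9, 'val': 50, 'key': 82}
`info["item"] = 133` → info = {'item': 133, 'val': 50, 'key': 82}
`result = info["item"]` → result = 133
So result = 133

Answer: 133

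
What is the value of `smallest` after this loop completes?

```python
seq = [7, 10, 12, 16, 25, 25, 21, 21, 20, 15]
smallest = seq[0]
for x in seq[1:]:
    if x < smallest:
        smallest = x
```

Minimum of [7, 10, 12, 16, 25, 25, 21, 21, 20, 15]
`smallest` takes the values: 7

Answer: 7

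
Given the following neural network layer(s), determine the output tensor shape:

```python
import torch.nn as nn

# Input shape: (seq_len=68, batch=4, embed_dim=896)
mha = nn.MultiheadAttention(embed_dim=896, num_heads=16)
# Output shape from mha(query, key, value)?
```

Input: (68, 4, 896) -> Output: (68, 4, 896)

Answer: (68, 4, 896)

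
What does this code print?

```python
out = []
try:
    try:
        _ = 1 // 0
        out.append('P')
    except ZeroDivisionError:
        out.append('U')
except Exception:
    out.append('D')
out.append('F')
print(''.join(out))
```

Execution trace: 'U' (inner except ZeroDivisionError) → 'F' (after the try/except). Output: UF

Answer: UF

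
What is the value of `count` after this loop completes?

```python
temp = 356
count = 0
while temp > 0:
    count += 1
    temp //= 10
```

Count digits by repeated division by 10
`count` takes the values: 0 → 1 → 2 → 3

Answer: 3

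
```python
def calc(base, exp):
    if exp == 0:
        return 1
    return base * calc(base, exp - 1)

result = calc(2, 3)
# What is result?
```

calc(2, 3) = 2 * 2 * 2 = 8

Answer: 8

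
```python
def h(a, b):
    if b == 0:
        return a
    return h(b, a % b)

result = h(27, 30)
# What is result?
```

h(27, 30) -> h(30, 27) -> h(27, 3) -> h(3, 0) -> 3

Answer: 3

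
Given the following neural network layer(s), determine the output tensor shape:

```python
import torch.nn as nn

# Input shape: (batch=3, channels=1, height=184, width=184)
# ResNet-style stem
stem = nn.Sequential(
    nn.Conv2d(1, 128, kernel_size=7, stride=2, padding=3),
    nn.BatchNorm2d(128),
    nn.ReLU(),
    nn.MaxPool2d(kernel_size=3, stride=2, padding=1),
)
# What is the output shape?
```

Input: (3, 1, 184, 184) -> after Conv2d 7x7 stride=2: (3, 128, 92, 92) -> Output: (3, 128, 46, 46)

Answer: (3, 128, 46, 46)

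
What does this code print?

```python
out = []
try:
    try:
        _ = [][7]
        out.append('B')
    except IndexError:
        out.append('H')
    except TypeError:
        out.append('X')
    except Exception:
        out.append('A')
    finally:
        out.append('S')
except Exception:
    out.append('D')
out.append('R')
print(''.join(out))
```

Execution trace: 'H' (inner except IndexError) → 'S' (inner finally) → 'R' (after the try/except). Output: HSR

Answer: HSR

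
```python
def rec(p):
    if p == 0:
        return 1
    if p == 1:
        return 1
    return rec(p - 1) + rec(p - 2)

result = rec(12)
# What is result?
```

Build up from base cases: rec(0)=1, rec(1)=1, rec(2)=2, rec(3)=3, rec(4)=5, rec(5)=8, rec(6)=13, ..., rec(12)=233

Answer: 233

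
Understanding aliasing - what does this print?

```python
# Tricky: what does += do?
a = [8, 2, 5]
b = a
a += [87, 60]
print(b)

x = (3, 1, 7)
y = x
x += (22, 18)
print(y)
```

Key concept: += behavior differs for mutable vs immutable.
Step by step:
`a = [8, 2, 5]` → a = [8, 2, 5]
`b = a` → b = [8, 2, 5] (same object as a)
`a += [87, 60]` → a = [8, 2, 5, 87, 60] (same object as b); b = [8, 2, 5, 87, 60] (same object as a)
`print(b)` → prints [8, 2, 5, 87, 60]
`x = (3, 1, 7)` → x = (3, 1, 7)
`y = x` → y = (3, 1, 7)
`x += (22, 18)` → x = (3, 1, 7, 22, 18)
`print(y)` → prints (3, 1, 7)

Answer:
[8, 2, 5, 87, 60]
(3, 1, 7)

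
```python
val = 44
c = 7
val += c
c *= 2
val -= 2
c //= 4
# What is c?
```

Trace:
`val = 44` → val = 44
`c = 7` → c = 7
`val += c` → val = 51
`c *= 2` → c = 14
`val -= 2` → val = 49
`c //= 4` → c = 3
So c = 3

Answer: 3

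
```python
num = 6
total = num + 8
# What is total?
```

Trace:
`num = 6` → num = 6
`total = num + 8` → total = 14
So total = 14

Answer: 14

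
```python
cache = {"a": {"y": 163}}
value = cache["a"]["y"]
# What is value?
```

Trace:
`cache = {"a": {"y": 163}}` → cache = {'a': {'y': 163}}
`value = cache["a"]["y"]` → value = 163
So value = 163

Answer: 163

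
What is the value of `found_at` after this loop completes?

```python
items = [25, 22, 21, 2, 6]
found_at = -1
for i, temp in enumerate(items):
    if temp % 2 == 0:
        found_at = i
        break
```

First even number index in [25, 22, 21, 2, 6]
`found_at` takes the values: -1 → 1

Answer: 1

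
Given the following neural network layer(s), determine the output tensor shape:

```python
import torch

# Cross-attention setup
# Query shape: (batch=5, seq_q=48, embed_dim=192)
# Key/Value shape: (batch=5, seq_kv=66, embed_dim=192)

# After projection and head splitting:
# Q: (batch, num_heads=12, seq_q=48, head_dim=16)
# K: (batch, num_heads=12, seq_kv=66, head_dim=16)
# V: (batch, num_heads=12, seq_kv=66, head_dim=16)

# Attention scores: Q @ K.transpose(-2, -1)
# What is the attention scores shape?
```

Input: (5, 48, 192) -> Output: (5, 12, 48, 66)

Answer: (5, 12, 48, 66)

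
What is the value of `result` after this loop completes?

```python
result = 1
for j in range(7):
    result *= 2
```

2^7 = 128
`result` takes the values: 1 → 2 → 4 → 8 → 16 → 32 → 64 → 128

Answer: 128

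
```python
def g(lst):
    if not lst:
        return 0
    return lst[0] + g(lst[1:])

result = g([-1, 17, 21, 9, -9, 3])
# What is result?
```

(-1) + 17 + 21 + 9 + (-9) + 3 + 0 = 40

Answer: 40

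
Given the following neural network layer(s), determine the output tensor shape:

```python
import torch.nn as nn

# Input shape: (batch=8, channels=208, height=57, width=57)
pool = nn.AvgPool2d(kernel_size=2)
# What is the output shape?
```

Input: (8, 208, 57, 57) -> Output: (8, 208, 28, 28)

Answer: (8, 208, 28, 28)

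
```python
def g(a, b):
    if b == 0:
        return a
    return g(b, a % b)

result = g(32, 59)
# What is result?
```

g(32, 59) -> g(59, 32) -> g(32, 27) -> g(27, 5) -> g(5, 2) -> g(2, 1) -> g(1, 0) -> 1

Answer: 1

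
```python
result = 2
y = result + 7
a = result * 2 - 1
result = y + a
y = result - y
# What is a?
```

Trace:
`result = 2` → result = 2
`y = result + 7` → y = 9
`a = result * 2 - 1` → a = 3
`result = y + a` → result = 12
`y = result - y` → y = 3
So a = 3

Answer: 3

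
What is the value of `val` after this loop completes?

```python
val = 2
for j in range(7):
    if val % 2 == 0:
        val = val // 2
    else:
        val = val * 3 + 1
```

Collatz-style transformation from 2
`val` takes the values: 2 → 1 → 4 → 2 → 1 → 4 → 2 → 1

Answer: 1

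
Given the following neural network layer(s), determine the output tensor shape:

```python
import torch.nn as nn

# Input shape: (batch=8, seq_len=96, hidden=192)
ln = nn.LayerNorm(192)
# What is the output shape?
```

Input: (8, 96, 192) -> Output: (8, 96, 192)

Answer: (8, 96, 192)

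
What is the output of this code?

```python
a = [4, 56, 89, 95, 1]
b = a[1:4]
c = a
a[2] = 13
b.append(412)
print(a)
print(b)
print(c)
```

Key concept: slice vs alias.
Step by step:
`a = [4, 56, 89, 95, 1]` → a = [4, 56, 89, 95, 1]
`b = a[1:4]` → b = [56, 89, 95]
`c = a` → c = [4, 56, 89, 95, 1] (same object as a)
`a[2] = 13` → a = [4, 56, 13, 95, 1] (same object as c); c = [4, 56, 13, 95, 1] (same object as a)
`b.append(412)` → b = [56, 89, 95, 412]
`print(a)` → prints [4, 56, 13, 95, 1]
`print(b)` → prints [56, 89, 95, 412]
`print(c)` → prints [4, 56, 13, 95, 1]

Answer:
[4, 56, 13, 95, 1]
[56, 89, 95, 412]
[4, 56, 13, 95, 1]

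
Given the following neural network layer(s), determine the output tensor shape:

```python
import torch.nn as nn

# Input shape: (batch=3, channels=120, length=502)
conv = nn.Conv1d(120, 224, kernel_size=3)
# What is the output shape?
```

Input: (3, 120, 502) -> Output: (3, 224, 500)

Answer: (3, 224, 500)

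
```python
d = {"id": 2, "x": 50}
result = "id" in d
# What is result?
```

Trace:
`d = {"id": 2, "x": 50}` → d = {'id': 2, 'x': 50}
`result = "id" in d` → result = True
So result = True

Answer: True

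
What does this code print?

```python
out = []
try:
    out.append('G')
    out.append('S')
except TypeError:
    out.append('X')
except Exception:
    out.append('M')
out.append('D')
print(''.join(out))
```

Execution trace: 'G' (try body) → 'S' (try body, no exception) → 'D' (after the try/except). Output: GSD

Answer: GSD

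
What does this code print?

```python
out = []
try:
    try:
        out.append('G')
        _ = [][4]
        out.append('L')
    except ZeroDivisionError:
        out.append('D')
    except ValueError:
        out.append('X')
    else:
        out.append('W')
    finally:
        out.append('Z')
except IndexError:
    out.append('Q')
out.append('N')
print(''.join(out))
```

Execution trace: 'G' (try body) → 'Z' (finally) → 'Q' (outer except IndexError) → 'N' (after the try/except). Output: GZQN

Answer: GZQN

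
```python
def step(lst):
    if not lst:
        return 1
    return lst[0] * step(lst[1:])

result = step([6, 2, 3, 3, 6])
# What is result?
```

Product over [6, 2, 3, 3, 6] = 6 * 2 * 3 * 3 * 6 = 648

Answer: 648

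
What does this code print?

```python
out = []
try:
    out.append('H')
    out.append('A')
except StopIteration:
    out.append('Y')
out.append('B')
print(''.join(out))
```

Execution trace: 'H' (try body) → 'A' (try body, no exception) → 'B' (after the try/except). Output: HAB

Answer: HAB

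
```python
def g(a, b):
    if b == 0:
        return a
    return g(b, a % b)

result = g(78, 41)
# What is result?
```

g(78, 41) -> g(41, 37) -> g(37, 4) -> g(4, 1) -> g(1, 0) -> 1

Answer: 1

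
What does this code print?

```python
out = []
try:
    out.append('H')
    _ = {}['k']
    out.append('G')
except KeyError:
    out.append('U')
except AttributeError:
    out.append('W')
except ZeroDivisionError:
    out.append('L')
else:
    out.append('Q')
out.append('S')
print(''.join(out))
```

Execution trace: 'H' (try body) → 'U' (except KeyError) → 'S' (after the try/except). Output: HUS

Answer: HUS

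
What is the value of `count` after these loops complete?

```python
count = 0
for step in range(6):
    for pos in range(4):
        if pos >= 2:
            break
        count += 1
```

Inner breaks at 2, outer runs 6 times
`count` takes the values: 0 → 1 → 2 → 3 → 4 → 5 → 6 → 7 → 8 → 9 → 10 → 11 → 12

Answer: 12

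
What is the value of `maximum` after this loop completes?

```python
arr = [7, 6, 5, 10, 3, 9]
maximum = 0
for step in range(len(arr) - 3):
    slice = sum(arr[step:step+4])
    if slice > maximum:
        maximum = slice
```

Max sum of 4-element window in [7, 6, 5, 10, 3, 9]
`maximum` takes the values: 0 → 28

Answer: 28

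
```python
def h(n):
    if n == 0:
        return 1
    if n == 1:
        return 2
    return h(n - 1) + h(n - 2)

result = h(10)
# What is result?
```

Build up from base cases: h(0)=1, h(1)=2, h(2)=3, h(3)=5, h(4)=8, h(5)=13, h(6)=21, ..., h(10)=144

Answer: 144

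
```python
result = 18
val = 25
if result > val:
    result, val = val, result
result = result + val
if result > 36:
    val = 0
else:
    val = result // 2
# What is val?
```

Trace:
`result = 18` → result = 18
`val = 25` → val = 25
`if result > val: ...` → result > val is False → no variable changes
`result = result + val` → result = 43
`if result > 36: ...` → result > 36 is True → val = 0
So val = 0

Answer: 0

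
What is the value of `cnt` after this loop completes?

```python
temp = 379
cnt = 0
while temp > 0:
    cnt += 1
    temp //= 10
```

Count digits by repeated division by 10
`cnt` takes the values: 0 → 1 → 2 → 3

Answer: 3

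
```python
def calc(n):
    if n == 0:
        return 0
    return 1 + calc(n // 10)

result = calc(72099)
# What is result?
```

Count of digits of 72099: 5

Answer: 5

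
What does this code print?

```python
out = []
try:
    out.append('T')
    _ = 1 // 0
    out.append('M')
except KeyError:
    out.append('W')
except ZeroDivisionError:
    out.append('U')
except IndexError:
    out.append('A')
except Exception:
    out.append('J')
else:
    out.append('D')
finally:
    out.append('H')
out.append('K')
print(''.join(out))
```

Execution trace: 'T' (try body) → 'U' (except ZeroDivisionError) → 'H' (finally) → 'K' (after the try/except). Output: TUHK

Answer: TUHK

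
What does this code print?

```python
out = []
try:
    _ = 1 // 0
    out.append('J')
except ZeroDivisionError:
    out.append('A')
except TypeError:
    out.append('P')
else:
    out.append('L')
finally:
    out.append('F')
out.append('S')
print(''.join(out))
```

Execution trace: 'A' (except ZeroDivisionError) → 'F' (finally) → 'S' (after the try/except). Output: AFS

Answer: AFS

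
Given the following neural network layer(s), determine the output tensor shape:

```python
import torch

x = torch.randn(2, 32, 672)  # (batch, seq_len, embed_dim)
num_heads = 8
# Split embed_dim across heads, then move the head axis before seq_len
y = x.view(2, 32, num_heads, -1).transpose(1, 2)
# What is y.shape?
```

Input: (2, 32, 672) -> head_dim = 672 // 8 = 84; after view: (2, 32, 8, 84) -> after transpose(1, 2): (2, 8, 32, 84) -> Output: (2, 8, 32, 84)

Answer: (2, 8, 32, 84)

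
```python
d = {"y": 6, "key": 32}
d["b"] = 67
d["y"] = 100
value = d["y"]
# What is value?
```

Trace:
`d = {"y": 6, "key": 32}` → d = {'y': 6, 'key': 32}
`d["b"] = 67` → d = {'y': 6, 'key': 32, 'b': 67}
`d["y"] = 100` → d = {'y': 100, 'key': 32, 'b': 67}
`value = d["y"]` → value = 100
So value = 100

Answer: 100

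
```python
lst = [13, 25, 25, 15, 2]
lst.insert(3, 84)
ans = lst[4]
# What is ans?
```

Trace:
`lst = [13, 25, 25, 15, 2]` → lst = [13, 25, 25, 15, 2]
`lst.insert(3, 84)` → lst = [13, 25, 25, 84, 15, 2]
`ans = lst[4]` → ans = 15
So ans = 15

Answer: 15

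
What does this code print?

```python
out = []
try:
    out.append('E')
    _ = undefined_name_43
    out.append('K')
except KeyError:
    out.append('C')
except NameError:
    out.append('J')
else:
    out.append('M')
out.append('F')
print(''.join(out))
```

Execution trace: 'E' (try body) → 'J' (except NameError) → 'F' (after the try/except). Output: EJF

Answer: EJF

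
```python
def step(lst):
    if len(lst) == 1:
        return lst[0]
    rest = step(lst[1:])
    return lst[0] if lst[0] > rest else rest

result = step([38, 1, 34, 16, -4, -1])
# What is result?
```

Recursive max over [38, 1, 34, 16, -4, -1] = 38

Answer: 38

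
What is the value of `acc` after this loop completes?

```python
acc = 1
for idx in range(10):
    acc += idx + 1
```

Start at 1, add 1 to 10 = 56
`acc` takes the values: 1 → 2 → 4 → 7 → 11 → 16 → 22 → 29 → 37 → 46 → 56

Answer: 56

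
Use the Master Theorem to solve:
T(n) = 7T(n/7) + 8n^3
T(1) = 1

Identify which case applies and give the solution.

a=7, b=7, f(n)=8n^3. log_7(7) = 1. Since c=3 > 1 and the regularity condition holds (7(n/7)^3 = (7/7^3)n^3 with 7/7^3 < 1), Case 3 applies: T(n) = Θ(f(n)) = O(n^3).

Answer: O(n^3) - Case 3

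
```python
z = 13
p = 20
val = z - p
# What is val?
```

Trace:
`z = 13` → z = 13
`p = 20` → p = 20
`val = z - p` → val = -7
So val = -7

Answer: -7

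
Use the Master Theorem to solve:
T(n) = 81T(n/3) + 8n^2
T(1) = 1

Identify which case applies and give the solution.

a=81, b=3, f(n)=8n^2. log_3(81) = 4. Since c=2 < 4, Case 1 applies: T(n) = Θ(n^log_b(a)) = O(n^4).

Answer: O(n^4) - Case 1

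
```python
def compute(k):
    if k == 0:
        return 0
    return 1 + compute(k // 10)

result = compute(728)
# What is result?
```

Count of digits of 728: 3

Answer: 3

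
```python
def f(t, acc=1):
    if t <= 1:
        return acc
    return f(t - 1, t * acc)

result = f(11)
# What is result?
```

Accumulator trace (n, acc): (11, 1) -> (10, 11) -> (9, 110) -> (8, 990) -> (7, 7920) -> (6, 55440) -> (5, 332640) -> (4, 1663200) -> (3, 6652800) -> (2, 19958400) -> (1, 39916800) -> return 39916800

Answer: 39916800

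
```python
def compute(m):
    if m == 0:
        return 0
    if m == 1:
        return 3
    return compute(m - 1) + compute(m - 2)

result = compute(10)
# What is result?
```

Build up from base cases: compute(0)=0, compute(1)=3, compute(2)=3, compute(3)=6, compute(4)=9, compute(5)=15, compute(6)=24, ..., compute(10)=165

Answer: 165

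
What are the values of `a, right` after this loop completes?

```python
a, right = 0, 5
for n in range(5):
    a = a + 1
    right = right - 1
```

a goes 0→5, right goes 5→0
`a, right` takes the values: (0, 5) → (1, 5) → (1, 4) → (2, 4) → (2, 3) → (3, 3) → (3, 2) → (4, 2) → (4, 1) → (5, 1) → (5, 0)

Answer: 5, 0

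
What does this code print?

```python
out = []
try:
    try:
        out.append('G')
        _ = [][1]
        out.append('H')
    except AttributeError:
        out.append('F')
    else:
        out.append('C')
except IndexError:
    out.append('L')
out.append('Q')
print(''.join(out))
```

Execution trace: 'G' (try body) → 'L' (outer except IndexError) → 'Q' (after the try/except). Output: GLQ

Answer: GLQ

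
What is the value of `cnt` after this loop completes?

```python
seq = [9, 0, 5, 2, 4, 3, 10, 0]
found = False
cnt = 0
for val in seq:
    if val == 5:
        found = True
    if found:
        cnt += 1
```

Count elements after first 5 in [9, 0, 5, 2, 4, 3, 10, 0]
`cnt` takes the values: 0 → 1 → 2 → 3 → 4 → 5 → 6

Answer: 6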